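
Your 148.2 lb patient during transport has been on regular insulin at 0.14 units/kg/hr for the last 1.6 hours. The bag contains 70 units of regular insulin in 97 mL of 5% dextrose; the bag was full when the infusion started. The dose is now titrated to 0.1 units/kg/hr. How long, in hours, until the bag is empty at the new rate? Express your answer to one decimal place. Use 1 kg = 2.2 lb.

8.2 hours

Initial rate:
Weight = 148.2 lb ÷ 2.2 lb/kg = 67.36364 kg
Dose = 0.14 units/kg/hr × 67.36364 kg = 9.430909 units/hr
Concentration = 70 units ÷ 97 mL = 0.7216495 units/mL
Rate = 9.430909 units/hr ÷ 0.7216495 units/mL = 13.06855 mL/hr
Volume infused so far = 13.06855 mL/hr × 1.6 hr = 20.90967 mL
Volume remaining = 97 − 20.90967 = 76.09033 mL
New rate:
Dose = 0.1 units/kg/hr × 67.36364 kg = 6.736364 units/hr
Rate = 6.736364 units/hr ÷ 0.7216495 units/mL = 9.334675 mL/hr
Time remaining = 76.09033 mL ÷ 9.334675 mL/hr = 8.151363 hr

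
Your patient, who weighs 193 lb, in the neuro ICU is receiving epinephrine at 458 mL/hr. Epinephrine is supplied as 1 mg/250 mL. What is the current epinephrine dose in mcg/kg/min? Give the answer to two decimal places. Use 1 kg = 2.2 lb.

0.35 mcg/kg/min

Weight = 193 lb ÷ 2.2 lb/kg = 87.72727 kg
Concentration = 1 mg ÷ 250 mL = 0.004 mg/mL = 4 mcg/mL
Drug rate = 458 mL/hr × 4 mcg/mL = 1832 mcg/hr
1832 mcg/hr ÷ 60 min/hr = 30.53333 mcg/min
30.53333 mcg/min ÷ 87.72727 kg = 0.3480484 mcg/kg/min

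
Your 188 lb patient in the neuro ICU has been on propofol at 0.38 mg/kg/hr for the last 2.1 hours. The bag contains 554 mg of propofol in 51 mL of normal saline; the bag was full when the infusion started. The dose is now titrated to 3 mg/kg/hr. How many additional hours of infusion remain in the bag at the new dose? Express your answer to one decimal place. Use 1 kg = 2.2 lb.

Initial rate:
Weight = 188 lb ÷ 2.2 lb/kg = 85.45455 kg
Dose = 0.38 mg/kg/hr × 85.45455 kg = 32.47273 mg/hr
Concentration = 554 mg ÷ 51 mL = 10.86275 mg/mL
Rate = 32.47273 mg/hr ÷ 10.86275 mg/mL = 2.989367 mL/hr
Volume infused so far = 2.989367 mL/hr × 2.1 hr = 6.27767 mL
Volume remaining = 51 − 6.27767 = 44.72233 mL
New rate:
Dose = 3 mg/kg/hr × 85.45455 kg = 256.3636 mg/hr
Rate = 256.3636 mg/hr ÷ 10.86275 mg/mL = 23.60026 mL/hr
Time remaining = 44.72233 mL ÷ 23.60026 mL/hr = 1.894993 hr

1.9 hours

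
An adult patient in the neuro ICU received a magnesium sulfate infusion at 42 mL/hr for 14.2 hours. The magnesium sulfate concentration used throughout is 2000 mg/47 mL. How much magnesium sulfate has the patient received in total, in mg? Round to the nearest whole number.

Concentration = 2000 mg ÷ 47 mL = 42.55319 mg/mL
Drug rate = 42 mL/hr × 42.55319 mg/mL = 1787.234 mg/hr
Total = 1787.234 mg/hr × 14.2 hr = 25378.72 mg

25379 mg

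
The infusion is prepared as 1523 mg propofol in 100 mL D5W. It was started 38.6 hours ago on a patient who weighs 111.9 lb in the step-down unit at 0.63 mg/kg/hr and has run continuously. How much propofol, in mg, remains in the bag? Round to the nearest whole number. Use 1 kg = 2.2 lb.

286 mg

Weight = 111.9 lb ÷ 2.2 lb/kg = 50.86364 kg
Dose = 0.63 mg/kg/hr × 50.86364 kg = 32.04409 mg/hr
Concentration = 1523 mg ÷ 100 mL = 15.23 mg/mL
Rate = 32.04409 mg/hr ÷ 15.23 mg/mL = 2.104011 mL/hr
Volume infused = 2.104011 mL/hr × 38.6 hr = 81.21483 mL
Volume remaining = 100 − 81.21483 = 18.78517 mL
Drug remaining = 18.78517 mL × 15.23 mg/mL = 286.0981 mg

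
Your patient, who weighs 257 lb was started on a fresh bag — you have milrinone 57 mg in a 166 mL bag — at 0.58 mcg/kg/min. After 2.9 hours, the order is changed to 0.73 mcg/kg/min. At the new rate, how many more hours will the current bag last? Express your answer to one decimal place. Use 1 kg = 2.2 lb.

Initial rate:
Weight = 257 lb ÷ 2.2 lb/kg = 116.8182 kg
Dose = 0.58 mcg/kg/min × 116.8182 kg = 67.75455 mcg/min
67.75455 mcg/min × 60 min/hr = 4065.273 mcg/hr
Concentration = 57 mg ÷ 166 mL = 0.3433735 mg/mL = 343.3735 mcg/mL
Rate = 4065.273 mcg/hr ÷ 343.3735 mcg/mL = 11.83922 mL/hr
Volume infused so far = 11.83922 mL/hr × 2.9 hr = 34.33372 mL
Volume remaining = 166 − 34.33372 = 131.6663 mL
New rate:
Dose = 0.73 mcg/kg/min × 116.8182 kg = 85.27727 mcg/min
85.27727 mcg/min × 60 min/hr = 5116.636 mcg/hr
Rate = 5116.636 mcg/hr ÷ 343.3735 mcg/mL = 14.90108 mL/hr
Time remaining = 131.6663 mL ÷ 14.90108 mL/hr = 8.836022 hr

8.8 hours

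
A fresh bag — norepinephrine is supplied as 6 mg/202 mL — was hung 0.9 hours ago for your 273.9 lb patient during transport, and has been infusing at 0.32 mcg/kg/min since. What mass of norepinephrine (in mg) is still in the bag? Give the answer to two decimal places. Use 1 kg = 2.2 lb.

Weight = 273.9 lb ÷ 2.2 lb/kg = 124.5 kg
Dose = 0.32 mcg/kg/min × 124.5 kg = 39.84 mcg/min
39.84 mcg/min × 60 min/hr = 2390.4 mcg/hr
Concentration = 6 mg ÷ 202 mL = 0.02970297 mg/mL = 29.70297 mcg/mL
Rate = 2390.4 mcg/hr ÷ 29.70297 mcg/mL = 80.4768 mL/hr
Volume infused = 80.4768 mL/hr × 0.9 hr = 72.42912 mL
Volume remaining = 202 − 72.42912 = 129.5709 mL
Drug remaining = 129.5709 mL × 29.70297 mcg/mL = 3848.64 mcg = 3.84864 mg

3.85 mg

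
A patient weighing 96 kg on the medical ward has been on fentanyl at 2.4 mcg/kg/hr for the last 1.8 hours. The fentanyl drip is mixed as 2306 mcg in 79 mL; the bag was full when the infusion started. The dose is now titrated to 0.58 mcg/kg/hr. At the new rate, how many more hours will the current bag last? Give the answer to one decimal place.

34.0 hours

Initial rate:
Dose = 2.4 mcg/kg/hr × 96 kg = 230.4 mcg/hr
Concentration = 2306 mcg ÷ 79 mL = 29.18987 mcg/mL
Rate = 230.4 mcg/hr ÷ 29.18987 mcg/mL = 7.893148 mL/hr
Volume infused so far = 7.893148 mL/hr × 1.8 hr = 14.20767 mL
Volume remaining = 79 − 14.20767 = 64.79233 mL
New rate:
Dose = 0.58 mcg/kg/hr × 96 kg = 55.68 mcg/hr
Rate = 55.68 mcg/hr ÷ 29.18987 mcg/mL = 1.907511 mL/hr
Time remaining = 64.79233 mL ÷ 1.907511 mL/hr = 33.96695 hr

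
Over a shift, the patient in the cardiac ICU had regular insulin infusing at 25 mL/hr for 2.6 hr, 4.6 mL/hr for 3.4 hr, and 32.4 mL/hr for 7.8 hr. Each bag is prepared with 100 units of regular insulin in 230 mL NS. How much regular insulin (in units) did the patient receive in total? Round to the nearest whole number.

Concentration = 100 units ÷ 230 mL = 0.4347826 units/mL
Stage 1: 25 mL/hr × 2.6 hr = 65 mL → 65 mL × 0.4347826 units/mL = 28.26087 units
Stage 2: 4.6 mL/hr × 3.4 hr = 15.64 mL → 15.64 mL × 0.4347826 units/mL = 6.8 units
Stage 3: 32.4 mL/hr × 7.8 hr = 252.72 mL → 252.72 mL × 0.4347826 units/mL = 109.8783 units
Total = 28.26087 + 6.8 + 109.8783 = 144.9391 units

145 units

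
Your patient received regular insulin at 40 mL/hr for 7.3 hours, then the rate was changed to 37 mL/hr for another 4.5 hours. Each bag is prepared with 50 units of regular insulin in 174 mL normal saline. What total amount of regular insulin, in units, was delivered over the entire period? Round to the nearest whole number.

132 units

Concentration = 50 units ÷ 174 mL = 0.2873563 units/mL
Stage 1: 40 mL/hr × 7.3 hr = 292 mL → 292 mL × 0.2873563 units/mL = 83.90805 units
Stage 2: 37 mL/hr × 4.5 hr = 166.5 mL → 166.5 mL × 0.2873563 units/mL = 47.84483 units
Total = 83.90805 + 47.84483 = 131.7529 units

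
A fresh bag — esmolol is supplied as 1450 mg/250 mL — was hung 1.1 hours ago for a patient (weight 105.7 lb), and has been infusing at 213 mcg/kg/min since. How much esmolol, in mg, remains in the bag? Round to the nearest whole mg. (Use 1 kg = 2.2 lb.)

Weight = 105.7 lb ÷ 2.2 lb/kg = 48.04545 kg
Dose = 213 mcg/kg/min × 48.04545 kg = 10233.68 mcg/min
10233.68 mcg/min × 60 min/hr = 614020.9 mcg/hr
Concentration = 1450 mg ÷ 250 mL = 5.8 mg/mL = 5800 mcg/mL
Rate = 614020.9 mcg/hr ÷ 5800 mcg/mL = 105.8657 mL/hr
Volume infused = 105.8657 mL/hr × 1.1 hr = 116.4522 mL
Volume remaining = 250 − 116.4522 = 133.5478 mL
Drug remaining = 133.5478 mL × 5800 mcg/mL = 774577 mcg = 774.577 mg

775 mg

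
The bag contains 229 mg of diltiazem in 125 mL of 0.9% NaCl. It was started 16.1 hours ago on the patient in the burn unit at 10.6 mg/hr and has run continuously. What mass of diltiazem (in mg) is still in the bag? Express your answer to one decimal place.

Concentration = 229 mg ÷ 125 mL = 1.832 mg/mL
Rate = 10.6 mg/hr ÷ 1.832 mg/mL = 5.786026 mL/hr
Volume infused = 5.786026 mL/hr × 16.1 hr = 93.15502 mL
Volume remaining = 125 − 93.15502 = 31.84498 mL
Drug remaining = 31.84498 mL × 1.832 mg/mL = 58.34 mg

58.3 mg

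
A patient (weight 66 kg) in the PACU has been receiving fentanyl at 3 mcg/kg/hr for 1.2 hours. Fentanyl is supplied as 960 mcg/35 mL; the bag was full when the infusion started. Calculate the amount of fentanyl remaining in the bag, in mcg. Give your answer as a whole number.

Dose = 3 mcg/kg/hr × 66 kg = 198 mcg/hr
Concentration = 960 mcg ÷ 35 mL = 27.42857 mcg/mL
Rate = 198 mcg/hr ÷ 27.42857 mcg/mL = 7.21875 mL/hr
Volume infused = 7.21875 mL/hr × 1.2 hr = 8.6625 mL
Volume remaining = 35 − 8.6625 = 26.3375 mL
Drug remaining = 26.3375 mL × 27.42857 mcg/mL = 722.4 mcg

722 mcg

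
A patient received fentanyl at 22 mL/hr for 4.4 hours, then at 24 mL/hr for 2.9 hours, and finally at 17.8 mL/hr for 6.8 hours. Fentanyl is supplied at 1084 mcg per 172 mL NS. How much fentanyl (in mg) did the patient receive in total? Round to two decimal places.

Concentration = 1084 mcg ÷ 172 mL = 6.302326 mcg/mL
Stage 1: 22 mL/hr × 4.4 hr = 96.8 mL → 96.8 mL × 6.302326 mcg/mL = 610.0651 mcg
Stage 2: 24 mL/hr × 2.9 hr = 69.6 mL → 69.6 mL × 6.302326 mcg/mL = 438.6419 mcg
Stage 3: 17.8 mL/hr × 6.8 hr = 121.04 mL → 121.04 mL × 6.302326 mcg/mL = 762.8335 mcg
Total = 610.0651 + 438.6419 + 762.8335 = 1811.54 mcg = 1.81154 mg

1.81 mg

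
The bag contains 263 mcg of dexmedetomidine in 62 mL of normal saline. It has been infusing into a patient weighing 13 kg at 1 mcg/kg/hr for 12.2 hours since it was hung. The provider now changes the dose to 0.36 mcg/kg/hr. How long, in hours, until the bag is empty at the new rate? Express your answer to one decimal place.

22.3 hours

Initial rate:
Dose = 1 mcg/kg/hr × 13 kg = 13 mcg/hr
Concentration = 263 mcg ÷ 62 mL = 4.241935 mcg/mL
Rate = 13 mcg/hr ÷ 4.241935 mcg/mL = 3.064639 mL/hr
Volume infused so far = 3.064639 mL/hr × 12.2 hr = 37.38859 mL
Volume remaining = 62 − 37.38859 = 24.61141 mL
New rate:
Dose = 0.36 mcg/kg/hr × 13 kg = 4.68 mcg/hr
Rate = 4.68 mcg/hr ÷ 4.241935 mcg/mL = 1.10327 mL/hr
Time remaining = 24.61141 mL ÷ 1.10327 mL/hr = 22.30769 hr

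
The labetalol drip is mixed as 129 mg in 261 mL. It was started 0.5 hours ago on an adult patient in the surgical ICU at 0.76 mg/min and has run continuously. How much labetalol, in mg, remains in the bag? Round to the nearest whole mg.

0.76 mg/min × 60 min/hr = 45.6 mg/hr
Concentration = 129 mg ÷ 261 mL = 0.4942529 mg/mL
Rate = 45.6 mg/hr ÷ 0.4942529 mg/mL = 92.26047 mL/hr
Volume infused = 92.26047 mL/hr × 0.5 hr = 46.13023 mL
Volume remaining = 261 − 46.13023 = 214.8698 mL
Drug remaining = 214.8698 mL × 0.4942529 mg/mL = 106.2 mg

106 mg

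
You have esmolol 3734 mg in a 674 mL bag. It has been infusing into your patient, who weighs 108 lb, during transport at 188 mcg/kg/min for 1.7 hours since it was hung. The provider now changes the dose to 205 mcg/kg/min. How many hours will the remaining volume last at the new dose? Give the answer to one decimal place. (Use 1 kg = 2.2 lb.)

Initial rate:
Weight = 108 lb ÷ 2.2 lb/kg = 49.09091 kg
Dose = 188 mcg/kg/min × 49.09091 kg = 9229.091 mcg/min
9229.091 mcg/min × 60 min/hr = 553745.5 mcg/hr
Concentration = 3734 mg ÷ 674 mL = 5.540059 mg/mL = 5540.059 mcg/mL
Rate = 553745.5 mcg/hr ÷ 5540.059 mcg/mL = 99.95298 mL/hr
Volume infused so far = 99.95298 mL/hr × 1.7 hr = 169.9201 mL
Volume remaining = 674 − 169.9201 = 504.0799 mL
New rate:
Dose = 205 mcg/kg/min × 49.09091 kg = 10063.64 mcg/min
10063.64 mcg/min × 60 min/hr = 603818.2 mcg/hr
Rate = 603818.2 mcg/hr ÷ 5540.059 mcg/mL = 108.9913 mL/hr
Time remaining = 504.0799 mL ÷ 108.9913 mL/hr = 4.624956 hr

4.6 hours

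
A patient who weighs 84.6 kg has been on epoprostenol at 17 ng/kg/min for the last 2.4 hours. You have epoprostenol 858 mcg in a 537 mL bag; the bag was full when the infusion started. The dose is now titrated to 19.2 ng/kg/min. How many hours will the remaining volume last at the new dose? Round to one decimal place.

6.7 hours

Initial rate:
Dose = 17 ng/kg/min × 84.6 kg = 1438.2 ng/min
1438.2 ng/min × 60 min/hr = 86292 ng/hr
Concentration = 858 mcg ÷ 537 mL = 1.597765 mcg/mL = 1597.765 ng/mL
Rate = 86292 ng/hr ÷ 1597.765 ng/mL = 54.00793 mL/hr
Volume infused so far = 54.00793 mL/hr × 2.4 hr = 129.619 mL
Volume remaining = 537 − 129.619 = 407.381 mL
New rate:
Dose = 19.2 ng/kg/min × 84.6 kg = 1624.32 ng/min
1624.32 ng/min × 60 min/hr = 97459.2 ng/hr
Rate = 97459.2 ng/hr ÷ 1597.765 ng/mL = 60.99719 mL/hr
Time remaining = 407.381 mL ÷ 60.99719 mL/hr = 6.678684 hr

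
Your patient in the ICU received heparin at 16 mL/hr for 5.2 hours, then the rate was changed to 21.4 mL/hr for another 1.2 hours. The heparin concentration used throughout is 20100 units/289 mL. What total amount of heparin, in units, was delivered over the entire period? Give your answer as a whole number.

Concentration = 20100 units ÷ 289 mL = 69.55017 units/mL
Stage 1: 16 mL/hr × 5.2 hr = 83.2 mL → 83.2 mL × 69.55017 units/mL = 5786.574 units
Stage 2: 21.4 mL/hr × 1.2 hr = 25.68 mL → 25.68 mL × 69.55017 units/mL = 1786.048 units
Total = 5786.574 + 1786.048 = 7572.623 units

7573 units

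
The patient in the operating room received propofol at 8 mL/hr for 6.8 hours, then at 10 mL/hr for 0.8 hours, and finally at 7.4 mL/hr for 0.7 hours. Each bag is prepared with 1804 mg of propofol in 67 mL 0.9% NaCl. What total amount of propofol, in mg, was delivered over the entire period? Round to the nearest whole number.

Concentration = 1804 mg ÷ 67 mL = 26.92537 mg/mL
Stage 1: 8 mL/hr × 6.8 hr = 54.4 mL → 54.4 mL × 26.92537 mg/mL = 1464.74 mg
Stage 2: 10 mL/hr × 0.8 hr = 8 mL → 8 mL × 26.92537 mg/mL = 215.403 mg
Stage 3: 7.4 mL/hr × 0.7 hr = 5.18 mL → 5.18 mL × 26.92537 mg/mL = 139.4734 mg
Total = 1464.74 + 215.403 + 139.4734 = 1819.617 mg

1820 mg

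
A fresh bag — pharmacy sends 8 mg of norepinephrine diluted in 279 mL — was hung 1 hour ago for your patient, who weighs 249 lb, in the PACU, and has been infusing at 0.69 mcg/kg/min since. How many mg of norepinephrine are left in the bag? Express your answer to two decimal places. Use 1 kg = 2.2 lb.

3.31 mg

Weight = 249 lb ÷ 2.2 lb/kg = 113.1818 kg
Dose = 0.69 mcg/kg/min × 113.1818 kg = 78.09545 mcg/min
78.09545 mcg/min × 60 min/hr = 4685.727 mcg/hr
Concentration = 8 mg ÷ 279 mL = 0.02867384 mg/mL = 28.67384 mcg/mL
Rate = 4685.727 mcg/hr ÷ 28.67384 mcg/mL = 163.4147 mL/hr
Volume infused = 163.4147 mL/hr × 1 hr = 163.4147 mL
Volume remaining = 279 − 163.4147 = 115.5853 mL
Drug remaining = 115.5853 mL × 28.67384 mcg/mL = 3314.273 mcg = 3.314273 mg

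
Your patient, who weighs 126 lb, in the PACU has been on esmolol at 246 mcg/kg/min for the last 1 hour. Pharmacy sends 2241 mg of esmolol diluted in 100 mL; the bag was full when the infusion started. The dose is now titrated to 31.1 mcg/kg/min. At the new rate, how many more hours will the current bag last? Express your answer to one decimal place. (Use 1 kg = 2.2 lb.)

Initial rate:
Weight = 126 lb ÷ 2.2 lb/kg = 57.27273 kg
Dose = 246 mcg/kg/min × 57.27273 kg = 14089.09 mcg/min
14089.09 mcg/min × 60 min/hr = 845345.5 mcg/hr
Concentration = 2241 mg ÷ 100 mL = 22.41 mg/mL = 22410 mcg/mL
Rate = 845345.5 mcg/hr ÷ 22410 mcg/mL = 37.7218 mL/hr
Volume infused so far = 37.7218 mL/hr × 1 hr = 37.7218 mL
Volume remaining = 100 − 37.7218 = 62.2782 mL
New rate:
Dose = 31.1 mcg/kg/min × 57.27273 kg = 1781.182 mcg/min
1781.182 mcg/min × 60 min/hr = 106870.9 mcg/hr
Rate = 106870.9 mcg/hr ÷ 22410 mcg/mL = 4.768894 mL/hr
Time remaining = 62.2782 mL ÷ 4.768894 mL/hr = 13.05926 hr

13.1 hours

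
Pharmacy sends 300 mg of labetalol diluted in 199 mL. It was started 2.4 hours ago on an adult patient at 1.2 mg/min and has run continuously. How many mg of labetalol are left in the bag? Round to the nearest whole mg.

1.2 mg/min × 60 min/hr = 72 mg/hr
Concentration = 300 mg ÷ 199 mL = 1.507538 mg/mL
Rate = 72 mg/hr ÷ 1.507538 mg/mL = 47.76 mL/hr
Volume infused = 47.76 mL/hr × 2.4 hr = 114.624 mL
Volume remaining = 199 − 114.624 = 84.376 mL
Drug remaining = 84.376 mL × 1.507538 mg/mL = 127.2 mg

127 mg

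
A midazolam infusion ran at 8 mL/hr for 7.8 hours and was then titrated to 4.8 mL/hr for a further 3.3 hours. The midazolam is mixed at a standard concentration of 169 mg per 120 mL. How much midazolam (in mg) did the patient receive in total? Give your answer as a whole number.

Concentration = 169 mg ÷ 120 mL = 1.408333 mg/mL
Stage 1: 8 mL/hr × 7.8 hr = 62.4 mL → 62.4 mL × 1.408333 mg/mL = 87.88 mg
Stage 2: 4.8 mL/hr × 3.3 hr = 15.84 mL → 15.84 mL × 1.408333 mg/mL = 22.308 mg
Total = 87.88 + 22.308 = 110.188 mg

110 mg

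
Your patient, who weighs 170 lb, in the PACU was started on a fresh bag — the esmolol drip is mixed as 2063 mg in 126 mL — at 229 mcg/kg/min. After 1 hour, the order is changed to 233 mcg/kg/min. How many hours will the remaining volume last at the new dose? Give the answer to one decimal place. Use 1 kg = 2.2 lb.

0.9 hours

Initial rate:
Weight = 170 lb ÷ 2.2 lb/kg = 77.27273 kg
Dose = 229 mcg/kg/min × 77.27273 kg = 17695.45 mcg/min
17695.45 mcg/min × 60 min/hr = 1061727 mcg/hr
Concentration = 2063 mg ÷ 126 mL = 16.37302 mg/mL = 16373.02 mcg/mL
Rate = 1061727 mcg/hr ÷ 16373.02 mcg/mL = 64.84616 mL/hr
Volume infused so far = 64.84616 mL/hr × 1 hr = 64.84616 mL
Volume remaining = 126 − 64.84616 = 61.15384 mL
New rate:
Dose = 233 mcg/kg/min × 77.27273 kg = 18004.55 mcg/min
18004.55 mcg/min × 60 min/hr = 1080273 mcg/hr
Rate = 1080273 mcg/hr ÷ 16373.02 mcg/mL = 65.97885 mL/hr
Time remaining = 61.15384 mL ÷ 65.97885 mL/hr = 0.9268703 hr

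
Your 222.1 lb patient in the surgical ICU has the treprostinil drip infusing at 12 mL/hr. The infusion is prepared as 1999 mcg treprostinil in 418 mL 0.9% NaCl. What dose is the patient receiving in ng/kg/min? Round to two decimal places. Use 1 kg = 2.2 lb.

9.47 ng/kg/min

Weight = 222.1 lb ÷ 2.2 lb/kg = 100.9545 kg
Concentration = 1999 mcg ÷ 418 mL = 4.782297 mcg/mL = 4782.297 ng/mL
Drug rate = 12 mL/hr × 4782.297 ng/mL = 57387.56 ng/hr
57387.56 ng/hr ÷ 60 min/hr = 956.4593 ng/min
956.4593 ng/min ÷ 100.9545 kg = 9.474158 ng/kg/min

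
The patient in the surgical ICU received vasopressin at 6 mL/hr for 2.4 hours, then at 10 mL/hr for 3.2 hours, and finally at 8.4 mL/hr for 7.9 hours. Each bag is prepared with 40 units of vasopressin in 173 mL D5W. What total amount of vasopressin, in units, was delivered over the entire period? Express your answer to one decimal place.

Concentration = 40 units ÷ 173 mL = 0.2312139 units/mL
Stage 1: 6 mL/hr × 2.4 hr = 14.4 mL → 14.4 mL × 0.2312139 units/mL = 3.32948 units
Stage 2: 10 mL/hr × 3.2 hr = 32 mL → 32 mL × 0.2312139 units/mL = 7.398844 units
Stage 3: 8.4 mL/hr × 7.9 hr = 66.36 mL → 66.36 mL × 0.2312139 units/mL = 15.34335 units
Total = 3.32948 + 7.398844 + 15.34335 = 26.07168 units

26.1 units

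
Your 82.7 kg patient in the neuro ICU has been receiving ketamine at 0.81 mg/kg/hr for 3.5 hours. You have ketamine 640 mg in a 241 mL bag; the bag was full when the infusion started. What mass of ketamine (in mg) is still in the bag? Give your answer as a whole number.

406 mg

Dose = 0.81 mg/kg/hr × 82.7 kg = 66.987 mg/hr
Concentration = 640 mg ÷ 241 mL = 2.655602 mg/mL
Rate = 66.987 mg/hr ÷ 2.655602 mg/mL = 25.22479 mL/hr
Volume infused = 25.22479 mL/hr × 3.5 hr = 88.28677 mL
Volume remaining = 241 − 88.28677 = 152.7132 mL
Drug remaining = 152.7132 mL × 2.655602 mg/mL = 405.5455 mg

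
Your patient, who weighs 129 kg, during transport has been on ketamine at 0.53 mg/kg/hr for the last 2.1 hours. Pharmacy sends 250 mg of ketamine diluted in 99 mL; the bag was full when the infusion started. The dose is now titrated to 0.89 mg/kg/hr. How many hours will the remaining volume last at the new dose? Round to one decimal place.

0.9 hours

Initial rate:
Dose = 0.53 mg/kg/hr × 129 kg = 68.37 mg/hr
Concentration = 250 mg ÷ 99 mL = 2.525253 mg/mL
Rate = 68.37 mg/hr ÷ 2.525253 mg/mL = 27.07452 mL/hr
Volume infused so far = 27.07452 mL/hr × 2.1 hr = 56.85649 mL
Volume remaining = 99 − 56.85649 = 42.14351 mL
New rate:
Dose = 0.89 mg/kg/hr × 129 kg = 114.81 mg/hr
Rate = 114.81 mg/hr ÷ 2.525253 mg/mL = 45.46476 mL/hr
Time remaining = 42.14351 mL ÷ 45.46476 mL/hr = 0.9269489 hr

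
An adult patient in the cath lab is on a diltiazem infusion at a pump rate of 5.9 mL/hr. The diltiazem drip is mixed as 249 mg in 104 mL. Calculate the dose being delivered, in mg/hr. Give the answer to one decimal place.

Concentration = 249 mg ÷ 104 mL = 2.394231 mg/mL
Drug rate = 5.9 mL/hr × 2.394231 mg/mL = 14.12596 mg/hr

14.1 mg/hr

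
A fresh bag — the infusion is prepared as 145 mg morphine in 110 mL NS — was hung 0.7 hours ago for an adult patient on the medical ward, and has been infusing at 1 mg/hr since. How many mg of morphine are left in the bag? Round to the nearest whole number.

144 mg

Concentration = 145 mg ÷ 110 mL = 1.318182 mg/mL
Rate = 1 mg/hr ÷ 1.318182 mg/mL = 0.7586207 mL/hr
Volume infused = 0.7586207 mL/hr × 0.7 hr = 0.5310345 mL
Volume remaining = 110 − 0.5310345 = 109.469 mL
Drug remaining = 109.469 mL × 1.318182 mg/mL = 144.3 mg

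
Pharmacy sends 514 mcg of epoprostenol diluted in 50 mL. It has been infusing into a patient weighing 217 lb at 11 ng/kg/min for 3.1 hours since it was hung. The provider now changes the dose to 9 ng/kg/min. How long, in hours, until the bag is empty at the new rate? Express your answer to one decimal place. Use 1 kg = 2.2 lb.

5.9 hours

Initial rate:
Weight = 217 lb ÷ 2.2 lb/kg = 98.63636 kg
Dose = 11 ng/kg/min × 98.63636 kg = 1085 ng/min
1085 ng/min × 60 min/hr = 65100 ng/hr
Concentration = 514 mcg ÷ 50 mL = 10.28 mcg/mL = 10280 ng/mL
Rate = 65100 ng/hr ÷ 10280 ng/mL = 6.332685 mL/hr
Volume infused so far = 6.332685 mL/hr × 3.1 hr = 19.63132 mL
Volume remaining = 50 − 19.63132 = 30.36868 mL
New rate:
Dose = 9 ng/kg/min × 98.63636 kg = 887.7273 ng/min
887.7273 ng/min × 60 min/hr = 53263.64 ng/hr
Rate = 53263.64 ng/hr ÷ 10280 ng/mL = 5.181288 mL/hr
Time remaining = 30.36868 mL ÷ 5.181288 mL/hr = 5.861222 hr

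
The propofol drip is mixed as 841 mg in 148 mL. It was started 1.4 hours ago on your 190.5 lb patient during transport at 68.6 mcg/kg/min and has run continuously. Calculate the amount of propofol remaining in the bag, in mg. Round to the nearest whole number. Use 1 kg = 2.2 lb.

342 mg

Weight = 190.5 lb ÷ 2.2 lb/kg = 86.59091 kg
Dose = 68.6 mcg/kg/min × 86.59091 kg = 5940.136 mcg/min
5940.136 mcg/min × 60 min/hr = 356408.2 mcg/hr
Concentration = 841 mg ÷ 148 mL = 5.682432 mg/mL = 5682.432 mcg/mL
Rate = 356408.2 mcg/hr ÷ 5682.432 mcg/mL = 62.72106 mL/hr
Volume infused = 62.72106 mL/hr × 1.4 hr = 87.80948 mL
Volume remaining = 148 − 87.80948 = 60.19052 mL
Drug remaining = 60.19052 mL × 5682.432 mcg/mL = 342028.5 mcg = 342.0285 mg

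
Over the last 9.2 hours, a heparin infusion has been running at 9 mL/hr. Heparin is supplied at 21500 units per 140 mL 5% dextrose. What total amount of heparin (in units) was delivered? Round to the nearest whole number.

12716 units

Concentration = 21500 units ÷ 140 mL = 153.5714 units/mL
Drug rate = 9 mL/hr × 153.5714 units/mL = 1382.143 units/hr
Total = 1382.143 units/hr × 9.2 hr = 12715.71 units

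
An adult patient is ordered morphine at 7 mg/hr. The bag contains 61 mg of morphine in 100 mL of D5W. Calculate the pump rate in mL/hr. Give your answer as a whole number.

Concentration = 61 mg ÷ 100 mL = 0.61 mg/mL
Rate = 7 mg/hr ÷ 0.61 mg/mL = 11.47541 mL/hr

11 mL/hr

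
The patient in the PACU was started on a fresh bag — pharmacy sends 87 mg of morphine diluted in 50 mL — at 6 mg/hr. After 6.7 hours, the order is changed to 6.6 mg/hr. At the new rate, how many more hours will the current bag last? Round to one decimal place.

7.1 hours

Initial rate:
Concentration = 87 mg ÷ 50 mL = 1.74 mg/mL
Rate = 6 mg/hr ÷ 1.74 mg/mL = 3.448276 mL/hr
Volume infused so far = 3.448276 mL/hr × 6.7 hr = 23.10345 mL
Volume remaining = 50 − 23.10345 = 26.89655 mL
New rate:
Rate = 6.6 mg/hr ÷ 1.74 mg/mL = 3.793103 mL/hr
Time remaining = 26.89655 mL ÷ 3.793103 mL/hr = 7.090909 hr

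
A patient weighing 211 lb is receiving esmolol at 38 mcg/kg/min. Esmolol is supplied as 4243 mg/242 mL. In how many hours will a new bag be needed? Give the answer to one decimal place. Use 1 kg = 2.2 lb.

19.4 hours

Weight = 211 lb ÷ 2.2 lb/kg = 95.90909 kg
Dose = 38 mcg/kg/min × 95.90909 kg = 3644.545 mcg/min
3644.545 mcg/min × 60 min/hr = 218672.7 mcg/hr
Concentration = 4243 mg ÷ 242 mL = 17.53306 mg/mL = 17533.06 mcg/mL
Rate = 218672.7 mcg/hr ÷ 17533.06 mcg/mL = 12.47202 mL/hr
Duration = 242 mL ÷ 12.47202 mL/hr = 19.40343 hr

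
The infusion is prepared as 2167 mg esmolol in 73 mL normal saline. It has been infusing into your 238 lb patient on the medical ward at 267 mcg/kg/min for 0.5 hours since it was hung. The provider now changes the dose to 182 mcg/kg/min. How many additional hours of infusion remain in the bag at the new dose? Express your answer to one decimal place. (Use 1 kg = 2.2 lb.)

Initial rate:
Weight = 238 lb ÷ 2.2 lb/kg = 108.1818 kg
Dose = 267 mcg/kg/min × 108.1818 kg = 28884.55 mcg/min
28884.55 mcg/min × 60 min/hr = 1733073 mcg/hr
Concentration = 2167 mg ÷ 73 mL = 29.68493 mg/mL = 29684.93 mcg/mL
Rate = 1733073 mcg/hr ÷ 29684.93 mcg/mL = 58.38224 mL/hr
Volume infused so far = 58.38224 mL/hr × 0.5 hr = 29.19112 mL
Volume remaining = 73 − 29.19112 = 43.80888 mL
New rate:
Dose = 182 mcg/kg/min × 108.1818 kg = 19689.09 mcg/min
19689.09 mcg/min × 60 min/hr = 1181345 mcg/hr
Rate = 1181345 mcg/hr ÷ 29684.93 mcg/mL = 39.79613 mL/hr
Time remaining = 43.80888 mL ÷ 39.79613 mL/hr = 1.100833 hr

1.1 hours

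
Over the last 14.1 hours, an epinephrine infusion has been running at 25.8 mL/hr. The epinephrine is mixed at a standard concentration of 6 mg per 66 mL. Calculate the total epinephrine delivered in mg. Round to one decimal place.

Concentration = 6 mg ÷ 66 mL = 0.09090909 mg/mL = 90.90909 mcg/mL
Drug rate = 25.8 mL/hr × 90.90909 mcg/mL = 2345.455 mcg/hr
Total = 2345.455 mcg/hr × 14.1 hr = 33070.91 mcg = 33.07091 mg

33.1 mg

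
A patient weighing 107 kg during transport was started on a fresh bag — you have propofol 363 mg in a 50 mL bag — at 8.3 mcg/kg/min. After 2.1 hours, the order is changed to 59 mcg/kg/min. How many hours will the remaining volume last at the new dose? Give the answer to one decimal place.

0.7 hours

Initial rate:
Dose = 8.3 mcg/kg/min × 107 kg = 888.1 mcg/min
888.1 mcg/min × 60 min/hr = 53286 mcg/hr
Concentration = 363 mg ÷ 50 mL = 7.26 mg/mL = 7260 mcg/mL
Rate = 53286 mcg/hr ÷ 7260 mcg/mL = 7.339669 mL/hr
Volume infused so far = 7.339669 mL/hr × 2.1 hr = 15.41331 mL
Volume remaining = 50 − 15.41331 = 34.58669 mL
New rate:
Dose = 59 mcg/kg/min × 107 kg = 6313 mcg/min
6313 mcg/min × 60 min/hr = 378780 mcg/hr
Rate = 378780 mcg/hr ÷ 7260 mcg/mL = 52.17355 mL/hr
Time remaining = 34.58669 mL ÷ 52.17355 mL/hr = 0.6629162 hr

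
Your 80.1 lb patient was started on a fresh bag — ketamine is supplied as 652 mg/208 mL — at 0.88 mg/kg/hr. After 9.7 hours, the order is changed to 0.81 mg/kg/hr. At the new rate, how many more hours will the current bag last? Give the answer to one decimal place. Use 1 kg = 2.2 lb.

Initial rate:
Weight = 80.1 lb ÷ 2.2 lb/kg = 36.40909 kg
Dose = 0.88 mg/kg/hr × 36.40909 kg = 32.04 mg/hr
Concentration = 652 mg ÷ 208 mL = 3.134615 mg/mL
Rate = 32.04 mg/hr ÷ 3.134615 mg/mL = 10.22135 mL/hr
Volume infused so far = 10.22135 mL/hr × 9.7 hr = 99.14709 mL
Volume remaining = 208 − 99.14709 = 108.8529 mL
New rate:
Dose = 0.81 mg/kg/hr × 36.40909 kg = 29.49136 mg/hr
Rate = 29.49136 mg/hr ÷ 3.134615 mg/mL = 9.408288 mL/hr
Time remaining = 108.8529 mL ÷ 9.408288 mL/hr = 11.5699 hr

11.6 hours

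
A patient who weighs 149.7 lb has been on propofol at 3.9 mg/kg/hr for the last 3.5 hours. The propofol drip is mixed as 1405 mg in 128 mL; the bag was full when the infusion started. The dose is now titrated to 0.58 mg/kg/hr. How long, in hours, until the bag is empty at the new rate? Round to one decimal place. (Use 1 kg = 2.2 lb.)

Initial rate:
Weight = 149.7 lb ÷ 2.2 lb/kg = 68.04545 kg
Dose = 3.9 mg/kg/hr × 68.04545 kg = 265.3773 mg/hr
Concentration = 1405 mg ÷ 128 mL = 10.97656 mg/mL
Rate = 265.3773 mg/hr ÷ 10.97656 mg/mL = 24.17672 mL/hr
Volume infused so far = 24.17672 mL/hr × 3.5 hr = 84.61852 mL
Volume remaining = 128 − 84.61852 = 43.38148 mL
New rate:
Dose = 0.58 mg/kg/hr × 68.04545 kg = 39.46636 mg/hr
Rate = 39.46636 mg/hr ÷ 10.97656 mg/mL = 3.595512 mL/hr
Time remaining = 43.38148 mL ÷ 3.595512 mL/hr = 12.06545 hr

12.1 hours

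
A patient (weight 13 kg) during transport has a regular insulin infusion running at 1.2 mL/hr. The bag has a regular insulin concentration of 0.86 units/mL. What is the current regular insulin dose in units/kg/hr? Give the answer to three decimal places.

0.079 units/kg/hr

Drug rate = 1.2 mL/hr × 0.86 units/mL = 1.032 units/hr
1.032 units/hr ÷ 13 kg = 0.07938462 units/kg/hr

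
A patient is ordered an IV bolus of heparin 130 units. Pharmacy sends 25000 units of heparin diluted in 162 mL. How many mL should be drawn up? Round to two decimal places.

0.84 mL

Concentration = 25000 units ÷ 162 mL = 154.321 units/mL
Volume = 130 units ÷ 154.321 units/mL = 0.8424 mL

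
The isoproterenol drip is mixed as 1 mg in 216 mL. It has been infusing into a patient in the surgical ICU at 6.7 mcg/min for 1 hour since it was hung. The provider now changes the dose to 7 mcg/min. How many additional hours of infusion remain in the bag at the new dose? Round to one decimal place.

Initial rate:
6.7 mcg/min × 60 min/hr = 402 mcg/hr
Concentration = 1 mg ÷ 216 mL = 0.00462963 mg/mL = 4.62963 mcg/mL
Rate = 402 mcg/hr ÷ 4.62963 mcg/mL = 86.832 mL/hr
Volume infused so far = 86.832 mL/hr × 1 hr = 86.832 mL
Volume remaining = 216 − 86.832 = 129.168 mL
New rate:
7 mcg/min × 60 min/hr = 420 mcg/hr
Rate = 420 mcg/hr ÷ 4.62963 mcg/mL = 90.72 mL/hr
Time remaining = 129.168 mL ÷ 90.72 mL/hr = 1.42381 hr

1.4 hours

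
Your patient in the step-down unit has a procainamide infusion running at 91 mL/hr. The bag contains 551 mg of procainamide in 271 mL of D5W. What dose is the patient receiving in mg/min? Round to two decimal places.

3.08 mg/min

Concentration = 551 mg ÷ 271 mL = 2.03321 mg/mL
Drug rate = 91 mL/hr × 2.03321 mg/mL = 185.0221 mg/hr
185.0221 mg/hr ÷ 60 min/hr = 3.083702 mg/min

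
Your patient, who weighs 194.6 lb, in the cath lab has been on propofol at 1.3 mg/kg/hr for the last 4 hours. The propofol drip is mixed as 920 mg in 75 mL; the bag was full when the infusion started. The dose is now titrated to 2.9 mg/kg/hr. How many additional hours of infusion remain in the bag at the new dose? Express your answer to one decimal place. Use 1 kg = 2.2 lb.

1.8 hours

Initial rate:
Weight = 194.6 lb ÷ 2.2 lb/kg = 88.45455 kg
Dose = 1.3 mg/kg/hr × 88.45455 kg = 114.9909 mg/hr
Concentration = 920 mg ÷ 75 mL = 12.26667 mg/mL
Rate = 114.9909 mg/hr ÷ 12.26667 mg/mL = 9.374259 mL/hr
Volume infused so far = 9.374259 mL/hr × 4 hr = 37.49704 mL
Volume remaining = 75 − 37.49704 = 37.50296 mL
New rate:
Dose = 2.9 mg/kg/hr × 88.45455 kg = 256.5182 mg/hr
Rate = 256.5182 mg/hr ÷ 12.26667 mg/mL = 20.91181 mL/hr
Time remaining = 37.50296 mL ÷ 20.91181 mL/hr = 1.793387 hr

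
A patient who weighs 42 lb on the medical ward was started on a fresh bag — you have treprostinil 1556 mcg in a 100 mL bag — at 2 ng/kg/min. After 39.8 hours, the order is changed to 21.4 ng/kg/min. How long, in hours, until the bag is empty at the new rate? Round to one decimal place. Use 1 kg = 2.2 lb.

59.8 hours

Initial rate:
Weight = 42 lb ÷ 2.2 lb/kg = 19.09091 kg
Dose = 2 ng/kg/min × 19.09091 kg = 38.18182 ng/min
38.18182 ng/min × 60 min/hr = 2290.909 ng/hr
Concentration = 1556 mcg ÷ 100 mL = 15.56 mcg/mL = 15560 ng/mL
Rate = 2290.909 ng/hr ÷ 15560 ng/mL = 0.1472307 mL/hr
Volume infused so far = 0.1472307 mL/hr × 39.8 hr = 5.85978 mL
Volume remaining = 100 − 5.85978 = 94.14022 mL
New rate:
Dose = 21.4 ng/kg/min × 19.09091 kg = 408.5455 ng/min
408.5455 ng/min × 60 min/hr = 24512.73 ng/hr
Rate = 24512.73 ng/hr ÷ 15560 ng/mL = 1.575368 mL/hr
Time remaining = 94.14022 mL ÷ 1.575368 mL/hr = 59.7576 hr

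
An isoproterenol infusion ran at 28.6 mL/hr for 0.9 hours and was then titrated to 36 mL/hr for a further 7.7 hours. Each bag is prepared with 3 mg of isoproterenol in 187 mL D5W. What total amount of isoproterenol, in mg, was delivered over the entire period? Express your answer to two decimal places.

4.86 mg

Concentration = 3 mg ÷ 187 mL = 0.01604278 mg/mL
Stage 1: 28.6 mL/hr × 0.9 hr = 25.74 mL → 25.74 mL × 0.01604278 mg/mL = 0.4129412 mg
Stage 2: 36 mL/hr × 7.7 hr = 277.2 mL → 277.2 mL × 0.01604278 mg/mL = 4.447059 mg
Total = 0.4129412 + 4.447059 = 4.86 mg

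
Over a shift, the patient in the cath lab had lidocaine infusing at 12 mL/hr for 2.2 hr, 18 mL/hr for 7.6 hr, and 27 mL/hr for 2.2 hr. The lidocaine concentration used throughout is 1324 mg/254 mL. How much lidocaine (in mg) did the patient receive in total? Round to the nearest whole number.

1160 mg

Concentration = 1324 mg ÷ 254 mL = 5.212598 mg/mL
Stage 1: 12 mL/hr × 2.2 hr = 26.4 mL → 26.4 mL × 5.212598 mg/mL = 137.6126 mg
Stage 2: 18 mL/hr × 7.6 hr = 136.8 mL → 136.8 mL × 5.212598 mg/mL = 713.0835 mg
Stage 3: 27 mL/hr × 2.2 hr = 59.4 mL → 59.4 mL × 5.212598 mg/mL = 309.6283 mg
Total = 137.6126 + 713.0835 + 309.6283 = 1160.324 mg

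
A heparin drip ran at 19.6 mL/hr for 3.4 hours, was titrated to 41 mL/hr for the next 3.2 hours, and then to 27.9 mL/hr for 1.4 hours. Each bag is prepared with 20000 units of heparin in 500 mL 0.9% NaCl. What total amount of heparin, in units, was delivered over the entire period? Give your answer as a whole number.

Concentration = 20000 units ÷ 500 mL = 40 units/mL
Stage 1: 19.6 mL/hr × 3.4 hr = 66.64 mL → 66.64 mL × 40 units/mL = 2665.6 units
Stage 2: 41 mL/hr × 3.2 hr = 131.2 mL → 131.2 mL × 40 units/mL = 5248 units
Stage 3: 27.9 mL/hr × 1.4 hr = 39.06 mL → 39.06 mL × 40 units/mL = 1562.4 units
Total = 2665.6 + 5248 + 1562.4 = 9476 units

9476 units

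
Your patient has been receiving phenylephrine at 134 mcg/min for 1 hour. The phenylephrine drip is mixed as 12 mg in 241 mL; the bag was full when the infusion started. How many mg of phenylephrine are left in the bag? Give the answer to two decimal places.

134 mcg/min × 60 min/hr = 8040 mcg/hr
Concentration = 12 mg ÷ 241 mL = 0.04979253 mg/mL = 49.79253 mcg/mL
Rate = 8040 mcg/hr ÷ 49.79253 mcg/mL = 161.47 mL/hr
Volume infused = 161.47 mL/hr × 1 hr = 161.47 mL
Volume remaining = 241 − 161.47 = 79.53 mL
Drug remaining = 79.53 mL × 49.79253 mcg/mL = 3960 mcg = 3.96 mg

3.96 mg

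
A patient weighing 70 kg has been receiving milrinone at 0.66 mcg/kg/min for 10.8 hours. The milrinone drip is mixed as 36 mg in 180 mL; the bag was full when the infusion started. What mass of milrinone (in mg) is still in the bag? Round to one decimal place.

Dose = 0.66 mcg/kg/min × 70 kg = 46.2 mcg/min
46.2 mcg/min × 60 min/hr = 2772 mcg/hr
Concentration = 36 mg ÷ 180 mL = 0.2 mg/mL = 200 mcg/mL
Rate = 2772 mcg/hr ÷ 200 mcg/mL = 13.86 mL/hr
Volume infused = 13.86 mL/hr × 10.8 hr = 149.688 mL
Volume remaining = 180 − 149.688 = 30.312 mL
Drug remaining = 30.312 mL × 200 mcg/mL = 6062.4 mcg = 6.0624 mg

6.1 mg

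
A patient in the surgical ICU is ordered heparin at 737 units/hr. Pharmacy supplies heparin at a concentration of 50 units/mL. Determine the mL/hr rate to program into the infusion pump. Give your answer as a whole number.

Rate = 737 units/hr ÷ 50 units/mL = 14.74 mL/hr

15 mL/hr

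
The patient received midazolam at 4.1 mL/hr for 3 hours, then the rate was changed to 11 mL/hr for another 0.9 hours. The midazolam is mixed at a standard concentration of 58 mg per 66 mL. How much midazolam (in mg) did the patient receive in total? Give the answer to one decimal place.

Concentration = 58 mg ÷ 66 mL = 0.8787879 mg/mL
Stage 1: 4.1 mL/hr × 3 hr = 12.3 mL → 12.3 mL × 0.8787879 mg/mL = 10.80909 mg
Stage 2: 11 mL/hr × 0.9 hr = 9.9 mL → 9.9 mL × 0.8787879 mg/mL = 8.7 mg
Total = 10.80909 + 8.7 = 19.50909 mg

19.5 mg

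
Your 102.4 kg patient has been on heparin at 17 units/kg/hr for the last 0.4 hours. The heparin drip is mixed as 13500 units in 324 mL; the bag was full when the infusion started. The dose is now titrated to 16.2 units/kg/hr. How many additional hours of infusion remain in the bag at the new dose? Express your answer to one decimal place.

7.7 hours

Initial rate:
Dose = 17 units/kg/hr × 102.4 kg = 1740.8 units/hr
Concentration = 13500 units ÷ 324 mL = 41.66667 units/mL
Rate = 1740.8 units/hr ÷ 41.66667 units/mL = 41.7792 mL/hr
Volume infused so far = 41.7792 mL/hr × 0.4 hr = 16.71168 mL
Volume remaining = 324 − 16.71168 = 307.2883 mL
New rate:
Dose = 16.2 units/kg/hr × 102.4 kg = 1658.88 units/hr
Rate = 1658.88 units/hr ÷ 41.66667 units/mL = 39.81312 mL/hr
Time remaining = 307.2883 mL ÷ 39.81312 mL/hr = 7.718268 hr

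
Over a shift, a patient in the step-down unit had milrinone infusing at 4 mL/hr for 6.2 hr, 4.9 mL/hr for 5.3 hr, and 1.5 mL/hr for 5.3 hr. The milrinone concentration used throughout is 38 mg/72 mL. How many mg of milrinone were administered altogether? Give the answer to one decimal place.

Concentration = 38 mg ÷ 72 mL = 0.5277778 mg/mL
Stage 1: 4 mL/hr × 6.2 hr = 24.8 mL → 24.8 mL × 0.5277778 mg/mL = 13.08889 mg
Stage 2: 4.9 mL/hr × 5.3 hr = 25.97 mL → 25.97 mL × 0.5277778 mg/mL = 13.70639 mg
Stage 3: 1.5 mL/hr × 5.3 hr = 7.95 mL → 7.95 mL × 0.5277778 mg/mL = 4.195833 mg
Total = 13.08889 + 13.70639 + 4.195833 = 30.99111 mg

31.0 mg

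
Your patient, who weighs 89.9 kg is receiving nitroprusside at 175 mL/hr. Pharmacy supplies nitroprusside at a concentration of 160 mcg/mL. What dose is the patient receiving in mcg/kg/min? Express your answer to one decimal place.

5.2 mcg/kg/min

Drug rate = 175 mL/hr × 160 mcg/mL = 28000 mcg/hr
28000 mcg/hr ÷ 60 min/hr = 466.6667 mcg/min
466.6667 mcg/min ÷ 89.9 kg = 5.190953 mcg/kg/min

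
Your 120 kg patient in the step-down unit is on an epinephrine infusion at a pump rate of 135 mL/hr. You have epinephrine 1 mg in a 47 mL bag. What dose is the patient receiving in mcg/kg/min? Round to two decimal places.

Concentration = 1 mg ÷ 47 mL = 0.0212766 mg/mL = 21.2766 mcg/mL
Drug rate = 135 mL/hr × 21.2766 mcg/mL = 2872.34 mcg/hr
2872.34 mcg/hr ÷ 60 min/hr = 47.87234 mcg/min
47.87234 mcg/min ÷ 120 kg = 0.3989362 mcg/kg/min

0.40 mcg/kg/min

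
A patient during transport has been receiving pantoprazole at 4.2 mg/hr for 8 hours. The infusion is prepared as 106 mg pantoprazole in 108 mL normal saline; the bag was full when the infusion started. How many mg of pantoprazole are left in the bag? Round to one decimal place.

Concentration = 106 mg ÷ 108 mL = 0.9814815 mg/mL
Rate = 4.2 mg/hr ÷ 0.9814815 mg/mL = 4.279245 mL/hr
Volume infused = 4.279245 mL/hr × 8 hr = 34.23396 mL
Volume remaining = 108 − 34.23396 = 73.76604 mL
Drug remaining = 73.76604 mL × 0.9814815 mg/mL = 72.4 mg

72.4 mg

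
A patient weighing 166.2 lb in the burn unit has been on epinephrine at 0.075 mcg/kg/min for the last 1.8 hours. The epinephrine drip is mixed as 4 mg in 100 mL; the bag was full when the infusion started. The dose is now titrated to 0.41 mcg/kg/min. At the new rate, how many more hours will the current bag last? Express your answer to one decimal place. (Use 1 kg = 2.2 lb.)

1.8 hours

Initial rate:
Weight = 166.2 lb ÷ 2.2 lb/kg = 75.54545 kg
Dose = 0.075 mcg/kg/min × 75.54545 kg = 5.665909 mcg/min
5.665909 mcg/min × 60 min/hr = 339.9545 mcg/hr
Concentration = 4 mg ÷ 100 mL = 0.04 mg/mL = 40 mcg/mL
Rate = 339.9545 mcg/hr ÷ 40 mcg/mL = 8.498864 mL/hr
Volume infused so far = 8.498864 mL/hr × 1.8 hr = 15.29795 mL
Volume remaining = 100 − 15.29795 = 84.70205 mL
New rate:
Dose = 0.41 mcg/kg/min × 75.54545 kg = 30.97364 mcg/min
30.97364 mcg/min × 60 min/hr = 1858.418 mcg/hr
Rate = 1858.418 mcg/hr ÷ 40 mcg/mL = 46.46045 mL/hr
Time remaining = 84.70205 mL ÷ 46.46045 mL/hr = 1.8231 hr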